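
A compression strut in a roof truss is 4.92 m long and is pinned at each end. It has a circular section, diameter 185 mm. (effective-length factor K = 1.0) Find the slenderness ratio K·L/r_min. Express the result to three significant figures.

For a solid circle r = d/4 = 185/4 = 46.25 mm
L_e = K·L = 1 × 4.92 m = 4.920 m = 4920.0 mm
λ = L_e / r_min = 4920.0 / 46.25 = 106

λ ≈ 106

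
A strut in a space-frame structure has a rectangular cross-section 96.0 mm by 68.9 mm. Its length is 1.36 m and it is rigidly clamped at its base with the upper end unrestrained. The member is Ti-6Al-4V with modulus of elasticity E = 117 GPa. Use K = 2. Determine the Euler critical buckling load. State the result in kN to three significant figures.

Buckling occurs about the weak axis: I_min = h·b³/12 with b = 68.9 mm (the shorter side).
I_min = 96.0×68.9³/12 = 2.617×10^6 mm⁴
I = 2.617×10^6 mm⁴ = 2.617×10^-6 m⁴
Effective length L_e = K·L = 2 × 1.36 = 2.720 m
P_cr = π²EI / L_e² = π² × 117×10⁹ × 2.617×10^-6 / 2.720² = 4.084×10^5 N

P_cr ≈ 408 kN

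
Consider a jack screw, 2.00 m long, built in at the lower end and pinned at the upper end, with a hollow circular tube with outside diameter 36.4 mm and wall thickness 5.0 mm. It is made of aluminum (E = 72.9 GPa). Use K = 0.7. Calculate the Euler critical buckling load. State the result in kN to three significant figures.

P_cr ≈ 22.9 kN

Inner diameter d_i = 36.4 − 2×5.0 = 26.40 mm
I = π(d_o⁴ − d_i⁴)/64 = π(36.4⁴ − 26.40⁴)/64 = 6.233×10^4 mm⁴
I = 6.233×10^4 mm⁴ = 6.233×10^-8 m⁴
Effective length L_e = K·L = 0.7 × 2.00 = 1.400 m
P_cr = π²EI / L_e² = π² × 72.9×10⁹ × 6.233×10^-8 / 1.400² = 2.288×10^4 N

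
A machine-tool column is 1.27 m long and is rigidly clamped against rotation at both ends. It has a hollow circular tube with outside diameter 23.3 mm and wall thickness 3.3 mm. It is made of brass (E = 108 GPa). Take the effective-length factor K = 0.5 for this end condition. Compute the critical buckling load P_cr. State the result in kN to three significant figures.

Inner diameter d_i = 23.3 − 2×3.3 = 16.70 mm
I = π(d_o⁴ − d_i⁴)/64 = π(23.3⁴ − 16.70⁴)/64 = 1.065×10^4 mm⁴
I = 1.065×10^4 mm⁴ = 1.065×10^-8 m⁴
Effective length L_e = K·L = 0.5 × 1.27 = 0.6350 m
P_cr = π²EI / L_e² = π² × 108×10⁹ × 1.065×10^-8 / 0.6350² = 2.815×10^4 N

P_cr ≈ 28.2 kN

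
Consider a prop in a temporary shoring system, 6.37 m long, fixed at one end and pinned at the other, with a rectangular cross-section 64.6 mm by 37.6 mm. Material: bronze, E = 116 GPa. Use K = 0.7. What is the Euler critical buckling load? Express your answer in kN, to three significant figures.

Buckling occurs about the weak axis: I_min = h·b³/12 with b = 37.6 mm (the shorter side).
I_min = 64.6×37.6³/12 = 2.862×10^5 mm⁴
I = 2.862×10^5 mm⁴ = 2.862×10^-7 m⁴
Effective length L_e = K·L = 0.7 × 6.37 = 4.459 m
P_cr = π²EI / L_e² = π² × 116×10⁹ × 2.862×10^-7 / 4.459² = 1.648×10^4 N

P_cr ≈ 16.5 kN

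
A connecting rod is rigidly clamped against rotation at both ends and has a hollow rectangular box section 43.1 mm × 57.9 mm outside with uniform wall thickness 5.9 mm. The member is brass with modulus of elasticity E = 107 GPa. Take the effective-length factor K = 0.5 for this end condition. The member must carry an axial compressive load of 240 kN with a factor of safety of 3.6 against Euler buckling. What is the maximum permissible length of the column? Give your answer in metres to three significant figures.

Inner dimensions: h_i = 57.9 − 2×5.9 = 46.10 mm, b_i = 43.1 − 2×5.9 = 31.30 mm
Weak-axis I_min = (h_o·b_o³ − h_i·b_i³)/12 with b_o = 43.1, b_i = 31.30 mm (shorter outer/inner sides).
I_min = (57.9×43.1³ − 46.10×31.30³)/12 = 2.685×10^5 mm⁴
I = 2.685×10^-7 m⁴
Required critical load P_cr = n·P = 3.6 × 240 = 864.0 kN = 8.640×10^5 N
From P_cr = π²EI/(K·L)²:  L = (1/K)·√(π²EI/P_cr) = (1/0.5)·√(π²×1.07×10^11×2.685×10^-7/8.640×10^5)
L = 1.15 m

L_max ≈ 1.15 m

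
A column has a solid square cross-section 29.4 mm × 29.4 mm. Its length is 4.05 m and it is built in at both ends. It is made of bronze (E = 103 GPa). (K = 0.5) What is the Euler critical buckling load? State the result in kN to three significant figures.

I = a⁴/12 = 29.4⁴/12 = 6.226×10^4 mm⁴
I = 6.226×10^4 mm⁴ = 6.226×10^-8 m⁴
Effective length L_e = K·L = 0.5 × 4.05 = 2.025 m
P_cr = π²EI / L_e² = π² × 103×10⁹ × 6.226×10^-8 / 2.025² = 1.543×10^4 N

P_cr ≈ 15.4 kN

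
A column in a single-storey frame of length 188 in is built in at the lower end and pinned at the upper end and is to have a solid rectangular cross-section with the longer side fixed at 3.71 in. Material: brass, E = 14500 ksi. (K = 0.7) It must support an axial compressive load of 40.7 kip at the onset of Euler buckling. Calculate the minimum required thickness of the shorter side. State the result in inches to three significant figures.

L_e = K·L = 0.7 × 188 = 131.6 in
Required I = P_cr·L_e²/(π²E) = 4.070×10^4 × 131.6² / (π² × 1.45×10^7) = 4.925 in⁴
Rectangle, weak axis: I_min = h·b³/12 with h = 3.71 in fixed  ⇒  b = (12I/h)^(1/3) = 2.52 in

b ≈ 2.52 in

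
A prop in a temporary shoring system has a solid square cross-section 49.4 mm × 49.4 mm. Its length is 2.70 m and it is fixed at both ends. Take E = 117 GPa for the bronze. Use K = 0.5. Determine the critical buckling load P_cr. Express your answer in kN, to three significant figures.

I = a⁴/12 = 49.4⁴/12 = 4.963×10^5 mm⁴
I = 4.963×10^5 mm⁴ = 4.963×10^-7 m⁴
Effective length L_e = K·L = 0.5 × 2.70 = 1.350 m
P_cr = π²EI / L_e² = π² × 117×10⁹ × 4.963×10^-7 / 1.350² = 3.144×10^5 N

P_cr ≈ 314 kN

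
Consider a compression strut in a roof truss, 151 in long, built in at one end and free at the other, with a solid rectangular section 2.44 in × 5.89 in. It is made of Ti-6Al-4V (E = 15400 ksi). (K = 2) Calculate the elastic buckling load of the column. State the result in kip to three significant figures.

Buckling occurs about the weak axis: I_min = h·b³/12 with b = 2.44 in (the shorter side).
I_min = 5.89×2.44³/12 = 7.130 in⁴
Effective length L_e = K·L = 2 × 151 = 302.0 in
P_cr = π²EI / L_e² = π² × 15400×10³ × 7.130 / 302.0² = 1.188×10^4 lb

P_cr ≈ 11.9 kip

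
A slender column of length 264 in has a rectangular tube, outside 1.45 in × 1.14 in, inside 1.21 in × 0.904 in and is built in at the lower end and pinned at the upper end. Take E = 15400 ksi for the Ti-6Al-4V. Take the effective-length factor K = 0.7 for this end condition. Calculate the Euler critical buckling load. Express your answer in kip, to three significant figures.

Weak-axis I_min = (h_o·b_o³ − h_i·b_i³)/12 with b_o = 1.14, b_i = 0.9040 in (shorter outer/inner sides).
I_min = (1.45×1.14³ − 1.210×0.9040³)/12 = 0.1045 in⁴
Effective length L_e = K·L = 0.7 × 264 = 184.8 in
P_cr = π²EI / L_e² = π² × 15400×10³ × 0.1045 / 184.8² = 465.2 lb

P_cr ≈ 0.465 kip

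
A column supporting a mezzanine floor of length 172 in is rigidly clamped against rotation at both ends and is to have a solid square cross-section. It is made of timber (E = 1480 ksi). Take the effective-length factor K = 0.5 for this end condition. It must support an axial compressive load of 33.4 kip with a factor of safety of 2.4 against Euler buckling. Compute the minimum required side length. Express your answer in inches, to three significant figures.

a ≈ 4.70 in

Required P_cr = n·P = 2.4 × 33.4 = 80.16 kip
L_e = K·L = 0.5 × 172 = 86.00 in
Required I = P_cr·L_e²/(π²E) = 8.016×10^4 × 86.00² / (π² × 1.48×10^6) = 40.59 in⁴
Solid square: I = a⁴/12  ⇒  a = (12I)^(1/4) = (12×40.59)^(1/4) = 4.70 in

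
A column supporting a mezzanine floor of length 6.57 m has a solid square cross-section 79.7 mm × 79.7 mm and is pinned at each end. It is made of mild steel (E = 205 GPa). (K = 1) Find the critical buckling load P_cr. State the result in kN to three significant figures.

P_cr ≈ 158 kN

I = a⁴/12 = 79.7⁴/12 = 3.362×10^6 mm⁴
I = 3.362×10^6 mm⁴ = 3.362×10^-6 m⁴
Effective length L_e = K·L = 1 × 6.57 = 6.570 m
P_cr = π²EI / L_e² = π² × 205×10⁹ × 3.362×10^-6 / 6.570² = 1.576×10^5 N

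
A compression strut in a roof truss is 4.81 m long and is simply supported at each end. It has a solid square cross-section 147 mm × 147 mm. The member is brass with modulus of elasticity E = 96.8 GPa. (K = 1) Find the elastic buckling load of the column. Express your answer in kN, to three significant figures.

I = a⁴/12 = 147⁴/12 = 3.891×10^7 mm⁴
I = 3.891×10^7 mm⁴ = 3.891×10^-5 m⁴
Effective length L_e = K·L = 1 × 4.81 = 4.810 m
P_cr = π²EI / L_e² = π² × 96.8×10⁹ × 3.891×10^-5 / 4.810² = 1.607×10^6 N

P_cr ≈ 1610 kN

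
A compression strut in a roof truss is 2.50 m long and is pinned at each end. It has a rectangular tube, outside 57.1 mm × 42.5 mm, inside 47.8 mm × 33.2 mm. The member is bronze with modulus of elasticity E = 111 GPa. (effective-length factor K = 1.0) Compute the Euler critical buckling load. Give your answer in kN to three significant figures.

Weak-axis I_min = (h_o·b_o³ − h_i·b_i³)/12 with b_o = 42.5, b_i = 33.20 mm (shorter outer/inner sides).
I_min = (57.1×42.5³ − 47.80×33.20³)/12 = 2.195×10^5 mm⁴
I = 2.195×10^5 mm⁴ = 2.195×10^-7 m⁴
Effective length L_e = K·L = 1 × 2.50 = 2.500 m
P_cr = π²EI / L_e² = π² × 111×10⁹ × 2.195×10^-7 / 2.500² = 3.848×10^4 N

P_cr ≈ 38.5 kN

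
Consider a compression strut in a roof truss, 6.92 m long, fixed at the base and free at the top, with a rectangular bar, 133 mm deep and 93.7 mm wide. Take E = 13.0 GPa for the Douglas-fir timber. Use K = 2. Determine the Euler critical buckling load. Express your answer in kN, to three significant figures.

Buckling occurs about the weak axis: I_min = h·b³/12 with b = 93.7 mm (the shorter side).
I_min = 133×93.7³/12 = 9.118×10^6 mm⁴
I = 9.118×10^6 mm⁴ = 9.118×10^-6 m⁴
Effective length L_e = K·L = 2 × 6.92 = 13.84 m
P_cr = π²EI / L_e² = π² × 13.0×10⁹ × 9.118×10^-6 / 13.84² = 6.107×10^3 N

P_cr ≈ 6.11 kN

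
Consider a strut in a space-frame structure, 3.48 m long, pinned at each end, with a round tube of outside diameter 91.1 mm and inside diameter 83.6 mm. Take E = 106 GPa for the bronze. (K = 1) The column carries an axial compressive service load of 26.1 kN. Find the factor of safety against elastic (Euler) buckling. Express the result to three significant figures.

d_o = 91.1 mm, d_i = 83.6 mm
I = π(d_o⁴ − d_i⁴)/64 = π(91.1⁴ − 83.60⁴)/64 = 9.833×10^5 mm⁴
I = 9.833×10^5 mm⁴ = 9.833×10^-7 m⁴
Effective length L_e = K·L = 1 × 3.48 = 3.480 m
P_cr = π²EI / L_e² = π² × 106×10⁹ × 9.833×10^-7 / 3.480² = 8.494×10^4 N
Factor of safety n = P_cr / P = 84.943 / 26.1 = 3.25

n ≈ 3.25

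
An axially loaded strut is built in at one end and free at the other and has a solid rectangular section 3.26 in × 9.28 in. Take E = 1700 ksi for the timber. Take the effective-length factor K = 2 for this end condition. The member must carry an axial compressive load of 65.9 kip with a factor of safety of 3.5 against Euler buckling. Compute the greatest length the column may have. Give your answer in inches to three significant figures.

L_max ≈ 22.1 in

Buckling occurs about the weak axis: I_min = h·b³/12 with b = 3.26 in (the shorter side).
I_min = 9.28×3.26³/12 = 26.79 in⁴
Required critical load P_cr = n·P = 3.5 × 65.9 = 230.7 kip = 2.307×10^5 lb
From P_cr = π²EI/(K·L)²:  L = (1/K)·√(π²EI/P_cr) = (1/2)·√(π²×1.70×10^6×26.79/2.307×10^5)
L = 22.1 in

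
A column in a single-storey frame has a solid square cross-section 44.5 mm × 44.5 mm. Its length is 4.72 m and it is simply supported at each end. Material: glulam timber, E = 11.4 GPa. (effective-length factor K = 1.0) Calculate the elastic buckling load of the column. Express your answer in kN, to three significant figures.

I = a⁴/12 = 44.5⁴/12 = 3.268×10^5 mm⁴
I = 3.268×10^5 mm⁴ = 3.268×10^-7 m⁴
Effective length L_e = K·L = 1 × 4.72 = 4.720 m
P_cr = π²EI / L_e² = π² × 11.4×10⁹ × 3.268×10^-7 / 4.720² = 1.650×10^3 N

P_cr ≈ 1.65 kN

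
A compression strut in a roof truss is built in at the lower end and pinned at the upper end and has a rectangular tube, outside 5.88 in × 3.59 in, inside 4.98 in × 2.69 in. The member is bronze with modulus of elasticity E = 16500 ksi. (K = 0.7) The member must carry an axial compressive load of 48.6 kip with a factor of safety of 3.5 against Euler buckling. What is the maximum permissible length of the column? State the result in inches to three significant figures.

Weak-axis I_min = (h_o·b_o³ − h_i·b_i³)/12 with b_o = 3.59, b_i = 2.690 in (shorter outer/inner sides).
I_min = (5.88×3.59³ − 4.980×2.690³)/12 = 14.59 in⁴
Required critical load P_cr = n·P = 3.5 × 48.6 = 170.1 kip = 1.701×10^5 lb
From P_cr = π²EI/(K·L)²:  L = (1/K)·√(π²EI/P_cr) = (1/0.7)·√(π²×1.65×10^7×14.59/1.701×10^5)
L = 169 in

L_max ≈ 169 in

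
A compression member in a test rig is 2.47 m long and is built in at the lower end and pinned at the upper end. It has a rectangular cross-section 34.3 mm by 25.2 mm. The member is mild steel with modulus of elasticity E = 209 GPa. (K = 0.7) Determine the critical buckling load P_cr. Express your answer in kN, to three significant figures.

P_cr ≈ 31.6 kN

Buckling occurs about the weak axis: I_min = h·b³/12 with b = 25.2 mm (the shorter side).
I_min = 34.3×25.2³/12 = 4.574×10^4 mm⁴
I = 4.574×10^4 mm⁴ = 4.574×10^-8 m⁴
Effective length L_e = K·L = 0.7 × 2.47 = 1.729 m
P_cr = π²EI / L_e² = π² × 209×10⁹ × 4.574×10^-8 / 1.729² = 3.156×10^4 N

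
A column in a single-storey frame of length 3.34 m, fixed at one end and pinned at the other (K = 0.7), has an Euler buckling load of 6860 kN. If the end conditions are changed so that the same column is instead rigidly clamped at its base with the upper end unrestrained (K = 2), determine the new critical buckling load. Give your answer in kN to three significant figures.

P_cr ∝ 1/K², so P_cr,new = P_cr,old × (K_old/K_new)² = 6860 × (0.7/2)²
= 6860 × 0.1225 = 840 kN

P_cr ≈ 840 kN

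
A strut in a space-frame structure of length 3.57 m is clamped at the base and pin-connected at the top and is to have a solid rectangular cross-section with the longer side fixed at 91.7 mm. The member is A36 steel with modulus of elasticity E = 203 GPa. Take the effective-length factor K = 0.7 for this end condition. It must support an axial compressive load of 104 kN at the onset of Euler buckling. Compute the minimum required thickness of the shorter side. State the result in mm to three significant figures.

b ≈ 34.9 mm

L_e = K·L = 0.7 × 3.57 = 2.499 m
Required I = P_cr·L_e²/(π²E) = 1.040×10^5 × 2.499² / (π² × 2.03×10^11) = 3.242×10^-7 m⁴
I_req = 3.242×10^5 mm⁴
Rectangle, weak axis: I_min = h·b³/12 with h = 91.7 mm fixed  ⇒  b = (12I/h)^(1/3) = 34.9 mm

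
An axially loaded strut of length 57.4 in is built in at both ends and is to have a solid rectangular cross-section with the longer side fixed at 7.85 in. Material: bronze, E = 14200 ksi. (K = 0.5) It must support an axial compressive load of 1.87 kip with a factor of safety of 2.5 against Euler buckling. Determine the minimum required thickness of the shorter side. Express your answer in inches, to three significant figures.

Required P_cr = n·P = 2.5 × 1.87 = 4.675 kip
L_e = K·L = 0.5 × 57.4 = 28.70 in
Required I = P_cr·L_e²/(π²E) = 4.675×10^3 × 28.70² / (π² × 1.42×10^7) = 2.748×10^-2 in⁴
Rectangle, weak axis: I_min = h·b³/12 with h = 7.85 in fixed  ⇒  b = (12I/h)^(1/3) = 0.348 in

b ≈ 0.348 in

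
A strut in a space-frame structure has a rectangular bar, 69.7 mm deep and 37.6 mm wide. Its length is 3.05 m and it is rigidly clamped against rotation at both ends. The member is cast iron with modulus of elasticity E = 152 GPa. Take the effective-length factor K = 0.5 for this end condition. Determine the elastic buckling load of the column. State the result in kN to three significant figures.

P_cr ≈ 199 kN

Buckling occurs about the weak axis: I_min = h·b³/12 with b = 37.6 mm (the shorter side).
I_min = 69.7×37.6³/12 = 3.088×10^5 mm⁴
I = 3.088×10^5 mm⁴ = 3.088×10^-7 m⁴
Effective length L_e = K·L = 0.5 × 3.05 = 1.525 m
P_cr = π²EI / L_e² = π² × 152×10⁹ × 3.088×10^-7 / 1.525² = 1.992×10^5 N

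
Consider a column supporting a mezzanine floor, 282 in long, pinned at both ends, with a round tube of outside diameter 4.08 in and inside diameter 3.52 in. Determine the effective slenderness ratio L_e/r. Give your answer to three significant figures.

d_o = 4.08 in, d_i = 3.52 in
I = π(d_o⁴ − d_i⁴)/64 = π(4.08⁴ − 3.520⁴)/64 = 6.066 in⁴
A = 3.343 in²;  r_min = √(I/A) = √(6.066/3.343) = 1.347 in
L_e = K·L = 1 × 282 = 282.0 in
λ = L_e / r_min = 282.00 / 1.347 = 209

λ ≈ 209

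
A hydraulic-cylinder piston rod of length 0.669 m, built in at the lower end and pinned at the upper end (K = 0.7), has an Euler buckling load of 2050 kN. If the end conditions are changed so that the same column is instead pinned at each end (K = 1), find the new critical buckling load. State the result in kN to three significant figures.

P_cr ≈ 1000 kN

P_cr ∝ 1/K², so P_cr,new = P_cr,old × (K_old/K_new)² = 2050 × (0.7/1)²
= 2050 × 0.4900 = 1000 kN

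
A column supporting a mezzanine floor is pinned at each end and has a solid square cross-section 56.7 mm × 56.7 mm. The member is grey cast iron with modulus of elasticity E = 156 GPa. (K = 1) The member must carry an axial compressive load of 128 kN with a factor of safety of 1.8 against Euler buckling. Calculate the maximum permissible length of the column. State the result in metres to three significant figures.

L_max ≈ 2.40 m

I = a⁴/12 = 56.7⁴/12 = 8.613×10^5 mm⁴
I = 8.613×10^-7 m⁴
Required critical load P_cr = n·P = 1.8 × 128 = 230.4 kN = 2.304×10^5 N
From P_cr = π²EI/(K·L)²:  L = (1/K)·√(π²EI/P_cr) = (1/1)·√(π²×1.56×10^11×8.613×10^-7/2.304×10^5)
L = 2.40 m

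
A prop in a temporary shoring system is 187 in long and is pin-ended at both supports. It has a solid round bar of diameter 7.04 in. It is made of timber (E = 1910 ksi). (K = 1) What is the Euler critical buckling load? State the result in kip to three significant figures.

I = πd⁴/64 = π×7.04⁴/64 = 120.6 in⁴
Effective length L_e = K·L = 1 × 187 = 187.0 in
P_cr = π²EI / L_e² = π² × 1910×10³ × 120.6 / 187.0² = 6.500×10^4 lb

P_cr ≈ 65.0 kip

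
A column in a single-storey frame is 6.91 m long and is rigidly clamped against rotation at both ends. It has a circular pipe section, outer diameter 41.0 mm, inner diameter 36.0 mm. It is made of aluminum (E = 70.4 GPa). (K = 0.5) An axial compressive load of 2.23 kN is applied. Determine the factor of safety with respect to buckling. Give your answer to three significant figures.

d_o = 41.0 mm, d_i = 36.0 mm
I = π(d_o⁴ − d_i⁴)/64 = π(41.0⁴ − 36.00⁴)/64 = 5.626×10^4 mm⁴
I = 5.626×10^4 mm⁴ = 5.626×10^-8 m⁴
Effective length L_e = K·L = 0.5 × 6.91 = 3.455 m
P_cr = π²EI / L_e² = π² × 70.4×10⁹ × 5.626×10^-8 / 3.455² = 3.275×10^3 N
Factor of safety n = P_cr / P = 3.2748 / 2.23 = 1.47

n ≈ 1.47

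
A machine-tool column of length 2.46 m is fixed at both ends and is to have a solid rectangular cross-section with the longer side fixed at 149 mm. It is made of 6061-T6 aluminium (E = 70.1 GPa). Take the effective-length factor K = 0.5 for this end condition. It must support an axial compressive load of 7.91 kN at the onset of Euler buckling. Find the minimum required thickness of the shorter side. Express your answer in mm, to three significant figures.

L_e = K·L = 0.5 × 2.46 = 1.230 m
Required I = P_cr·L_e²/(π²E) = 7.910×10^3 × 1.230² / (π² × 7.01×10^10) = 1.730×10^-8 m⁴
I_req = 1.730×10^4 mm⁴
Rectangle, weak axis: I_min = h·b³/12 with h = 149 mm fixed  ⇒  b = (12I/h)^(1/3) = 11.2 mm

b ≈ 11.2 mm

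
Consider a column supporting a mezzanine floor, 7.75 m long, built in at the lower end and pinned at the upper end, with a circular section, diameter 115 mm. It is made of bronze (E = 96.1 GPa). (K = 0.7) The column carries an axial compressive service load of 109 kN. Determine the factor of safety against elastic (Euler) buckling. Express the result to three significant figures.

I = πd⁴/64 = π×115⁴/64 = 8.585×10^6 mm⁴
I = 8.585×10^6 mm⁴ = 8.585×10^-6 m⁴
Effective length L_e = K·L = 0.7 × 7.75 = 5.425 m
P_cr = π²EI / L_e² = π² × 96.1×10⁹ × 8.585×10^-6 / 5.425² = 2.767×10^5 N
Factor of safety n = P_cr / P = 276.68 / 109 = 2.54

n ≈ 2.54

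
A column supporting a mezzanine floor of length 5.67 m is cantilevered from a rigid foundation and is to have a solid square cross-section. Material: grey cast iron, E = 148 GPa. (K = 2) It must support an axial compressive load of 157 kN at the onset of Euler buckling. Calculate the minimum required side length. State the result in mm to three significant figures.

L_e = K·L = 2 × 5.67 = 11.34 m
Required I = P_cr·L_e²/(π²E) = 1.570×10^5 × 11.34² / (π² × 1.48×10^11) = 1.382×10^-5 m⁴
I_req = 1.382×10^7 mm⁴
Solid square: I = a⁴/12  ⇒  a = (12I)^(1/4) = (12×1.382×10^7)^(1/4) = 113 mm

a ≈ 113 mm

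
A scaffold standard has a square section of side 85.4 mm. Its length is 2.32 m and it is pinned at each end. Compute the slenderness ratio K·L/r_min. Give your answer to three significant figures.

For a square r = a/√12 = 85.4/√12 = 24.65 mm
L_e = K·L = 1 × 2.32 m = 2.320 m = 2320.0 mm
λ = L_e / r_min = 2320.0 / 24.65 = 94.1

λ ≈ 94.1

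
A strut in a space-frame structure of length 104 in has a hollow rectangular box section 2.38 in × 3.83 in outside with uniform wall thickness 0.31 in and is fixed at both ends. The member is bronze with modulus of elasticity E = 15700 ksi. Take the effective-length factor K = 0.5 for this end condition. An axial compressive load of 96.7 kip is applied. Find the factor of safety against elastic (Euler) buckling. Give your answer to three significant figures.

n ≈ 1.69

Inner dimensions: h_i = 3.83 − 2×0.31 = 3.210 in, b_i = 2.38 − 2×0.31 = 1.760 in
Weak-axis I_min = (h_o·b_o³ − h_i·b_i³)/12 with b_o = 2.38, b_i = 1.760 in (shorter outer/inner sides).
I_min = (3.83×2.38³ − 3.210×1.760³)/12 = 2.844 in⁴
Effective length L_e = K·L = 0.5 × 104 = 52.00 in
P_cr = π²EI / L_e² = π² × 15700×10³ × 2.844 / 52.00² = 1.630×10^5 lb
Factor of safety n = P_cr / P = 163.00 / 96.7 = 1.69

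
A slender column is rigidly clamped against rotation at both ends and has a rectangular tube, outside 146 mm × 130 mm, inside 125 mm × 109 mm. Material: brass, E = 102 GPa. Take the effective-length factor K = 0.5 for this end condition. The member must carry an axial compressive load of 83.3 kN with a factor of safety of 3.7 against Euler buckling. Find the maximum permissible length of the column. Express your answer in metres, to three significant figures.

Weak-axis I_min = (h_o·b_o³ − h_i·b_i³)/12 with b_o = 130, b_i = 109.0 mm (shorter outer/inner sides).
I_min = (146×130³ − 125.0×109.0³)/12 = 1.324×10^7 mm⁴
I = 1.324×10^-5 m⁴
Required critical load P_cr = n·P = 3.7 × 83.3 = 308.2 kN = 3.082×10^5 N
From P_cr = π²EI/(K·L)²:  L = (1/K)·√(π²EI/P_cr) = (1/0.5)·√(π²×1.02×10^11×1.324×10^-5/3.082×10^5)
L = 13.2 m

L_max ≈ 13.2 m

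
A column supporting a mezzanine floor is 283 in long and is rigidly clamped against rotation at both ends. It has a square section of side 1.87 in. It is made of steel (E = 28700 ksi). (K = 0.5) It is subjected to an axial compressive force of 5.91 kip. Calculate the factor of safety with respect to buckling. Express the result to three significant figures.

I = a⁴/12 = 1.87⁴/12 = 1.019 in⁴
Effective length L_e = K·L = 0.5 × 283 = 141.5 in
P_cr = π²EI / L_e² = π² × 28700×10³ × 1.019 / 141.5² = 1.442×10^4 lb
Factor of safety n = P_cr / P = 14.416 / 5.91 = 2.44

n ≈ 2.44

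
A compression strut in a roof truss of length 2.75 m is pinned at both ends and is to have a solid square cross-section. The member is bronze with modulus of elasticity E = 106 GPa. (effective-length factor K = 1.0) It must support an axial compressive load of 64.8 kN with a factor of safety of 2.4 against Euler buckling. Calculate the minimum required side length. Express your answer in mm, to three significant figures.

a ≈ 60.6 mm

Required P_cr = n·P = 2.4 × 64.8 = 155.5 kN
L_e = K·L = 1 × 2.75 = 2.750 m
Required I = P_cr·L_e²/(π²E) = 1.555×10^5 × 2.750² / (π² × 1.06×10^11) = 1.124×10^-6 m⁴
I_req = 1.124×10^6 mm⁴
Solid square: I = a⁴/12  ⇒  a = (12I)^(1/4) = (12×1.124×10^6)^(1/4) = 60.6 mm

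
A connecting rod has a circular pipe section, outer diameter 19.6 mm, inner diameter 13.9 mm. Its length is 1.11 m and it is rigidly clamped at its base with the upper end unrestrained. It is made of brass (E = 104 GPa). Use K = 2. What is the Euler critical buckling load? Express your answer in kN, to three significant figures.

P_cr ≈ 1.13 kN

d_o = 19.6 mm, d_i = 13.9 mm
I = π(d_o⁴ − d_i⁴)/64 = π(19.6⁴ − 13.90⁴)/64 = 5.412×10^3 mm⁴
I = 5.412×10^3 mm⁴ = 5.412×10^-9 m⁴
Effective length L_e = K·L = 2 × 1.11 = 2.220 m
P_cr = π²EI / L_e² = π² × 104×10⁹ × 5.412×10^-9 / 2.220² = 1.127×10^3 N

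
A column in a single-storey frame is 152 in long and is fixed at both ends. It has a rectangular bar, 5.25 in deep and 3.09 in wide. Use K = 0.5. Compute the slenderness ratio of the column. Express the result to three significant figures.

Buckling occurs about the weak axis: I_min = h·b³/12 with b = 3.09 in (the shorter side).
I_min = 5.25×3.09³/12 = 12.91 in⁴
A = 16.22 in²;  r_min = √(I/A) = √(12.91/16.22) = 0.8920 in
L_e = K·L = 0.5 × 152 = 76.00 in
λ = L_e / r_min = 76.000 / 0.8920 = 85.2

λ ≈ 85.2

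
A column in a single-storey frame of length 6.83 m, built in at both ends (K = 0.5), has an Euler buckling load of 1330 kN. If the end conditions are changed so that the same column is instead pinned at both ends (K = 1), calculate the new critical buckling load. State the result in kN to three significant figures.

P_cr ≈ 332 kN

P_cr ∝ 1/K², so P_cr,new = P_cr,old × (K_old/K_new)² = 1330 × (0.5/1)²
= 1330 × 0.2500 = 332 kN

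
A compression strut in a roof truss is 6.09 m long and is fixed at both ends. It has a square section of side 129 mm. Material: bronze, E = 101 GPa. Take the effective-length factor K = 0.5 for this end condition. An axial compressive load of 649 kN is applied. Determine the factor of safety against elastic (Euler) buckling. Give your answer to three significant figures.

n ≈ 3.82

I = a⁴/12 = 129⁴/12 = 2.308×10^7 mm⁴
I = 2.308×10^7 mm⁴ = 2.308×10^-5 m⁴
Effective length L_e = K·L = 0.5 × 6.09 = 3.045 m
P_cr = π²EI / L_e² = π² × 101×10⁹ × 2.308×10^-5 / 3.045² = 2.481×10^6 N
Factor of safety n = P_cr / P = 2481.0 / 649 = 3.82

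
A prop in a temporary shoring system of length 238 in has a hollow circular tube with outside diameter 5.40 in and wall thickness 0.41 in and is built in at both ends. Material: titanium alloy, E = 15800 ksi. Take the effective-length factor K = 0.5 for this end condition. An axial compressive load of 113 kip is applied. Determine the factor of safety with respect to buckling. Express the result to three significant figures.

Inner diameter d_i = 5.40 − 2×0.41 = 4.580 in
I = π(d_o⁴ − d_i⁴)/64 = π(5.40⁴ − 4.580⁴)/64 = 20.14 in⁴
Effective length L_e = K·L = 0.5 × 238 = 119.0 in
P_cr = π²EI / L_e² = π² × 15800×10³ × 20.14 / 119.0² = 2.218×10^5 lb
Factor of safety n = P_cr / P = 221.78 / 113 = 1.96

n ≈ 1.96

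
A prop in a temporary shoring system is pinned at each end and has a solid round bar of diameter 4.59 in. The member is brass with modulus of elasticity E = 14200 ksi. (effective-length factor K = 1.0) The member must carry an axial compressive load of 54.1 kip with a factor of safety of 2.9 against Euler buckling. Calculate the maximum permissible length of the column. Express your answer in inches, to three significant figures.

L_max ≈ 140 in

I = πd⁴/64 = π×4.59⁴/64 = 21.79 in⁴
Required critical load P_cr = n·P = 2.9 × 54.1 = 156.9 kip = 1.569×10^5 lb
From P_cr = π²EI/(K·L)²:  L = (1/K)·√(π²EI/P_cr) = (1/1)·√(π²×1.42×10^7×21.79/1.569×10^5)
L = 140 in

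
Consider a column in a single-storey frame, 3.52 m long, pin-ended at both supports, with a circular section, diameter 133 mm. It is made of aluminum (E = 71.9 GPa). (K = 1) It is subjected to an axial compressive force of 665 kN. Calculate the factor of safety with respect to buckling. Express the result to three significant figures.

I = πd⁴/64 = π×133⁴/64 = 1.536×10^7 mm⁴
I = 1.536×10^7 mm⁴ = 1.536×10^-5 m⁴
Effective length L_e = K·L = 1 × 3.52 = 3.520 m
P_cr = π²EI / L_e² = π² × 71.9×10⁹ × 1.536×10^-5 / 3.520² = 8.797×10^5 N
Factor of safety n = P_cr / P = 879.67 / 665 = 1.32

n ≈ 1.32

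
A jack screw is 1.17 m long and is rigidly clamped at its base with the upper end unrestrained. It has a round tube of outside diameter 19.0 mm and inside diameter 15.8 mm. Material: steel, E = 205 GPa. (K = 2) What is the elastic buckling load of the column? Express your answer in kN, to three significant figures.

P_cr ≈ 1.23 kN

d_o = 19.0 mm, d_i = 15.8 mm
I = π(d_o⁴ − d_i⁴)/64 = π(19.0⁴ − 15.80⁴)/64 = 3.338×10^3 mm⁴
I = 3.338×10^3 mm⁴ = 3.338×10^-9 m⁴
Effective length L_e = K·L = 2 × 1.17 = 2.340 m
P_cr = π²EI / L_e² = π² × 205×10⁹ × 3.338×10^-9 / 2.340² = 1.233×10^3 N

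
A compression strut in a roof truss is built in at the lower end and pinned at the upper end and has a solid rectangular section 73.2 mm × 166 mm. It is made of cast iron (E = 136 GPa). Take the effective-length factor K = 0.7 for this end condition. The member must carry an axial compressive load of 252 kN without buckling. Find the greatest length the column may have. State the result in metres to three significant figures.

L_max ≈ 7.68 m

Buckling occurs about the weak axis: I_min = h·b³/12 with b = 73.2 mm (the shorter side).
I_min = 166×73.2³/12 = 5.426×10^6 mm⁴
I = 5.426×10^-6 m⁴
At the buckling limit P_cr = P = 2.520×10^5 N
From P_cr = π²EI/(K·L)²:  L = (1/K)·√(π²EI/P_cr) = (1/0.7)·√(π²×1.36×10^11×5.426×10^-6/2.520×10^5)
L = 7.68 m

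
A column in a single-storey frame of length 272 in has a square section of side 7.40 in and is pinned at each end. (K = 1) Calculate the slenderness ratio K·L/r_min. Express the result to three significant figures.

λ ≈ 127

I = a⁴/12 = 7.40⁴/12 = 249.9 in⁴
A = 54.76 in²;  r_min = √(I/A) = √(249.9/54.76) = 2.136 in
L_e = K·L = 1 × 272 = 272.0 in
λ = L_e / r_min = 272.00 / 2.136 = 127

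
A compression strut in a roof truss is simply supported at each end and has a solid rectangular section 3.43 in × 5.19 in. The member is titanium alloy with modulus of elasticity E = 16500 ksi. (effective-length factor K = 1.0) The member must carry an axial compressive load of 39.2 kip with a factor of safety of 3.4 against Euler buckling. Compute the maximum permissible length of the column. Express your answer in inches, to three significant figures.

L_max ≈ 146 in

Buckling occurs about the weak axis: I_min = h·b³/12 with b = 3.43 in (the shorter side).
I_min = 5.19×3.43³/12 = 17.45 in⁴
Required critical load P_cr = n·P = 3.4 × 39.2 = 133.3 kip = 1.333×10^5 lb
From P_cr = π²EI/(K·L)²:  L = (1/K)·√(π²EI/P_cr) = (1/1)·√(π²×1.65×10^7×17.45/1.333×10^5)
L = 146 in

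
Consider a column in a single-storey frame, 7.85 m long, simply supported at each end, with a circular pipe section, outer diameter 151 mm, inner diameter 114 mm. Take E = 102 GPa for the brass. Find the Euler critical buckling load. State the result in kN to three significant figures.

d_o = 151 mm, d_i = 114 mm
I = π(d_o⁴ − d_i⁴)/64 = π(151⁴ − 114.0⁴)/64 = 1.723×10^7 mm⁴
I = 1.723×10^7 mm⁴ = 1.723×10^-5 m⁴
Effective length L_e = K·L = 1 × 7.85 = 7.850 m
P_cr = π²EI / L_e² = π² × 102×10⁹ × 1.723×10^-5 / 7.850² = 2.815×10^5 N

P_cr ≈ 281 kN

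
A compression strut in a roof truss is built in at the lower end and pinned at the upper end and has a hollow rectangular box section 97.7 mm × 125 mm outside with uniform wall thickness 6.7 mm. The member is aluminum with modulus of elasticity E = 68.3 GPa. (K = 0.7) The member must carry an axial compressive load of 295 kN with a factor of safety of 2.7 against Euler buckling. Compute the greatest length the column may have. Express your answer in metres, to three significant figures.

L_max ≈ 2.67 m

Inner dimensions: h_i = 125 − 2×6.7 = 111.6 mm, b_i = 97.7 − 2×6.7 = 84.30 mm
Weak-axis I_min = (h_o·b_o³ − h_i·b_i³)/12 with b_o = 97.7, b_i = 84.30 mm (shorter outer/inner sides).
I_min = (125×97.7³ − 111.6×84.30³)/12 = 4.143×10^6 mm⁴
I = 4.143×10^-6 m⁴
Required critical load P_cr = n·P = 2.7 × 295 = 796.5 kN = 7.965×10^5 N
From P_cr = π²EI/(K·L)²:  L = (1/K)·√(π²EI/P_cr) = (1/0.7)·√(π²×6.83×10^10×4.143×10^-6/7.965×10^5)
L = 2.67 m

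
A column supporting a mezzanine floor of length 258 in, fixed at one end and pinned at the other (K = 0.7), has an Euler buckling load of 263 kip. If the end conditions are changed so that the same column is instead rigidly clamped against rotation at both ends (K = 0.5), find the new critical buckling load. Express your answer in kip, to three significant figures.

P_cr ∝ 1/K², so P_cr,new = P_cr,old × (K_old/K_new)² = 263 × (0.7/0.5)²
= 263 × 1.960 = 515 kip

P_cr ≈ 515 kip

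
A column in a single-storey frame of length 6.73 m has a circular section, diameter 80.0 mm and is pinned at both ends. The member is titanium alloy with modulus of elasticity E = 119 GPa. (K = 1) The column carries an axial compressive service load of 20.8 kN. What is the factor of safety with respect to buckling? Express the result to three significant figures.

I = πd⁴/64 = π×80.0⁴/64 = 2.011×10^6 mm⁴
I = 2.011×10^6 mm⁴ = 2.011×10^-6 m⁴
Effective length L_e = K·L = 1 × 6.73 = 6.730 m
P_cr = π²EI / L_e² = π² × 119×10⁹ × 2.011×10^-6 / 6.730² = 5.214×10^4 N
Factor of safety n = P_cr / P = 52.137 / 20.8 = 2.51

n ≈ 2.51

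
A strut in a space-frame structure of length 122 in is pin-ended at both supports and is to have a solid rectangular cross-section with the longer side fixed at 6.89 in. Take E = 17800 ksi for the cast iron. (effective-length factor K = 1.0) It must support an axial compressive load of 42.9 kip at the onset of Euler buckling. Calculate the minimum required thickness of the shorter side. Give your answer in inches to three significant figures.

L_e = K·L = 1 × 122 = 122.0 in
Required I = P_cr·L_e²/(π²E) = 4.290×10^4 × 122.0² / (π² × 1.78×10^7) = 3.635 in⁴
Rectangle, weak axis: I_min = h·b³/12 with h = 6.89 in fixed  ⇒  b = (12I/h)^(1/3) = 1.85 in

b ≈ 1.85 in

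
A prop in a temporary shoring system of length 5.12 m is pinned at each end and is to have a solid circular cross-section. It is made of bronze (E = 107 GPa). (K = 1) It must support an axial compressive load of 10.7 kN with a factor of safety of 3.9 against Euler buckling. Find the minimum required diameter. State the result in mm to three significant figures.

d ≈ 67.8 mm

Required P_cr = n·P = 3.9 × 10.7 = 41.73 kN
L_e = K·L = 1 × 5.12 = 5.120 m
Required I = P_cr·L_e²/(π²E) = 4.173×10^4 × 5.120² / (π² × 1.07×10^11) = 1.036×10^-6 m⁴
I_req = 1.036×10^6 mm⁴
Solid circle: I = πd⁴/64  ⇒  d = (64I/π)^(1/4) = (64×1.036×10^6/π)^(1/4) = 67.8 mm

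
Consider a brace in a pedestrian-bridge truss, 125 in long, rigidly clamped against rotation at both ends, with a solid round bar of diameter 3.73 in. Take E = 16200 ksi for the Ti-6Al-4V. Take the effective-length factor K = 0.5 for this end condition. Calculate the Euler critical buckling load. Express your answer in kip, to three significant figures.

I = πd⁴/64 = π×3.73⁴/64 = 9.502 in⁴
Effective length L_e = K·L = 0.5 × 125 = 62.50 in
P_cr = π²EI / L_e² = π² × 16200×10³ × 9.502 / 62.50² = 3.889×10^5 lb

P_cr ≈ 389 kip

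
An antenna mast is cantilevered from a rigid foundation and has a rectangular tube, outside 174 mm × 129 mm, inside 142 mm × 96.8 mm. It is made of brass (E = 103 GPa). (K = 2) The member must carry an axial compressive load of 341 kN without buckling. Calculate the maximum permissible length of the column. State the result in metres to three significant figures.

Weak-axis I_min = (h_o·b_o³ − h_i·b_i³)/12 with b_o = 129, b_i = 96.80 mm (shorter outer/inner sides).
I_min = (174×129³ − 142.0×96.80³)/12 = 2.039×10^7 mm⁴
I = 2.039×10^-5 m⁴
At the buckling limit P_cr = P = 3.410×10^5 N
From P_cr = π²EI/(K·L)²:  L = (1/K)·√(π²EI/P_cr) = (1/2)·√(π²×1.03×10^11×2.039×10^-5/3.410×10^5)
L = 3.90 m

L_max ≈ 3.90 m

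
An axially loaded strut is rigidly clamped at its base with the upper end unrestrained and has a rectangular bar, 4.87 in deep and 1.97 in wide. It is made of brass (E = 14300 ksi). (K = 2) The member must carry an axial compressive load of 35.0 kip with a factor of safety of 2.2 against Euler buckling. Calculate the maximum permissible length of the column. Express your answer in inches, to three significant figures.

Buckling occurs about the weak axis: I_min = h·b³/12 with b = 1.97 in (the shorter side).
I_min = 4.87×1.97³/12 = 3.103 in⁴
Required critical load P_cr = n·P = 2.2 × 35.0 = 77.00 kip = 7.700×10^4 lb
From P_cr = π²EI/(K·L)²:  L = (1/K)·√(π²EI/P_cr) = (1/2)·√(π²×1.43×10^7×3.103/7.700×10^4)
L = 37.7 in

L_max ≈ 37.7 in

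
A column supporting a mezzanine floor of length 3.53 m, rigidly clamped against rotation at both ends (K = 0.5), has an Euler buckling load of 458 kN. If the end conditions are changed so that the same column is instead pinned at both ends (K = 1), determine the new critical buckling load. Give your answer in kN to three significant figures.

P_cr ≈ 114 kN

P_cr ∝ 1/K², so P_cr,new = P_cr,old × (K_old/K_new)² = 458 × (0.5/1)²
= 458 × 0.2500 = 114 kN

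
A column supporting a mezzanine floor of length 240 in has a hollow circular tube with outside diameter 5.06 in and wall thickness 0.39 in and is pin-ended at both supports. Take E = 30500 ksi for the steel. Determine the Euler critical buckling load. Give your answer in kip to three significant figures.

P_cr ≈ 82.1 kip

Inner diameter d_i = 5.06 − 2×0.39 = 4.280 in
I = π(d_o⁴ − d_i⁴)/64 = π(5.06⁴ − 4.280⁴)/64 = 15.71 in⁴
Effective length L_e = K·L = 1 × 240 = 240.0 in
P_cr = π²EI / L_e² = π² × 30500×10³ × 15.71 / 240.0² = 8.209×10^4 lb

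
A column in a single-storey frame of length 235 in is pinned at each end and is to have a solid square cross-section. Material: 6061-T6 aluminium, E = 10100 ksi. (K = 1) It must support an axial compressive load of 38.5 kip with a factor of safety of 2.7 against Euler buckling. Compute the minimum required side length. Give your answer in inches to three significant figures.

a ≈ 5.13 in

Required P_cr = n·P = 2.7 × 38.5 = 104.0 kip
L_e = K·L = 1 × 235 = 235.0 in
Required I = P_cr·L_e²/(π²E) = 1.040×10^5 × 235.0² / (π² × 1.01×10^7) = 57.59 in⁴
Solid square: I = a⁴/12  ⇒  a = (12I)^(1/4) = (12×57.59)^(1/4) = 5.13 in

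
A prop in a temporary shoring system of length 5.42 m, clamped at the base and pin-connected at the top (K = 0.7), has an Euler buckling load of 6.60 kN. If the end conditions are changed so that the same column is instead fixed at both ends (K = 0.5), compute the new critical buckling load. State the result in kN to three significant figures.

P_cr ∝ 1/K², so P_cr,new = P_cr,old × (K_old/K_new)² = 6.60 × (0.7/0.5)²
= 6.60 × 1.960 = 12.9 kN

P_cr ≈ 12.9 kN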